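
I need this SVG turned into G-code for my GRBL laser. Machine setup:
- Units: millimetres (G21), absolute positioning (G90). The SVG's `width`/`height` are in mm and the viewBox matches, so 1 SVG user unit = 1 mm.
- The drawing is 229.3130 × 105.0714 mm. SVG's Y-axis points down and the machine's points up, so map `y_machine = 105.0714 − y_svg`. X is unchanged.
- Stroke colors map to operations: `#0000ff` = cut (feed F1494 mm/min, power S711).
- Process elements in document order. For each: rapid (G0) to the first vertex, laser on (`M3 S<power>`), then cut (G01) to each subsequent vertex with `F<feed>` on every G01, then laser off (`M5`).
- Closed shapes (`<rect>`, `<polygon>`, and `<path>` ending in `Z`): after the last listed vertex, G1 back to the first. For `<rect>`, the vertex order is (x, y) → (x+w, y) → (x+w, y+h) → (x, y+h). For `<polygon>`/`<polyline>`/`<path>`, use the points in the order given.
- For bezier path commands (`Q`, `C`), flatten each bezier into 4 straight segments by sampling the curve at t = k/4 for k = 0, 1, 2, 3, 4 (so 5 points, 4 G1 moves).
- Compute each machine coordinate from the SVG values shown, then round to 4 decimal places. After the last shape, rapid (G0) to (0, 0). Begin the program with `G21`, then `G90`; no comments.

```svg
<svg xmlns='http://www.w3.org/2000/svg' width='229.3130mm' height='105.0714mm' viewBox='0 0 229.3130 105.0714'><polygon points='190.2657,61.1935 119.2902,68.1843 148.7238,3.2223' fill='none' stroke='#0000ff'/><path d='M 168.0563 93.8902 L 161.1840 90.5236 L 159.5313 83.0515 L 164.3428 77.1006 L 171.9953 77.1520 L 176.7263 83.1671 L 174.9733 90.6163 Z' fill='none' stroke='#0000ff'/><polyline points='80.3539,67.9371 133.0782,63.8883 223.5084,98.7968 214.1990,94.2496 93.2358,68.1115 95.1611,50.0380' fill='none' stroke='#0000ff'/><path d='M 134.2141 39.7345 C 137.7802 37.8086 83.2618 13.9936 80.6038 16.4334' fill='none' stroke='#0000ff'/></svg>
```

G21
G90
G0 X190.2657 Y43.8779
M3 S711
G01 X119.2902 Y36.8871 F1494
G01 X148.7238 Y101.8491 F1494
G01 X190.2657 Y43.8779 F1494
M5
G0 X168.0563 Y11.1812
M3 S711
G01 X161.1840 Y14.5478 F1494
G01 X159.5313 Y22.0199 F1494
G01 X164.3428 Y27.9708 F1494
G01 X171.9953 Y27.9194 F1494
G01 X176.7263 Y21.9043 F1494
G01 X174.9733 Y14.4551 F1494
G01 X168.0563 Y11.1812 F1494
M5
G0 X80.3539 Y37.1343
M3 S711
G01 X133.0782 Y41.1831 F1494
G01 X223.5084 Y6.2746 F1494
G01 X214.1990 Y10.8218 F1494
G01 X93.2358 Y36.9599 F1494
G01 X95.1611 Y55.0334 F1494
M5
G0 X134.2141 Y65.3369
M3 S711
G01 X127.7157 Y70.1333 F1494
G01 X109.7430 Y78.6246 F1494
G01 X90.6032 Y86.2973 F1494
G01 X80.6038 Y88.6380 F1494
M5
G0 X0.0000 Y0.0000

viewBox `0 0 229.3130 105.0714` with mm width/height → 1 unit = 1 mm. Flip: y_m = 105.0714 − y_svg.

**Shape 1** — `<polygon>` regular polygon, stroke `#0000ff` → cut (S711, F1494). Machine vertices: (190.2657,43.8779) → (119.2902,36.8871) → (148.7238,101.8491) → (190.2657,43.8779). Closed: final G1 returns to the first vertex.

**Shape 2** — `<path>` regular polygon, stroke `#0000ff` → cut (S711, F1494). Machine vertices: (168.0563,11.1812) → (161.1840,14.5478) → (159.5313,22.0199) → (164.3428,27.9708) → (171.9953,27.9194) → (176.7263,21.9043) → (174.9733,14.4551) → (168.0563,11.1812). Closed: final G1 returns to the first vertex.

**Shape 3** — `<polyline>` open polyline, stroke `#0000ff` → cut (S711, F1494). Machine vertices: (80.3539,37.1343) → (133.0782,41.1831) → (223.5084,6.2746) → (214.1990,10.8218) → (93.2358,36.9599) → (95.1611,55.0334). Open path.

**Shape 4** — `<path>` cubic bezier, stroke `#0000ff` → cut (S711, F1494). Control points (SVG): P0=(134.2141,39.7345), P1=(137.7802,37.8086), P2=(83.2618,13.9936), P3=(80.6038,16.4334); sampled at t=k/4. Machine vertices: (134.2141,65.3369) → (127.7157,70.1333) → (109.7430,78.6246) → (90.6032,86.2973) → (80.6038,88.6380). Open path.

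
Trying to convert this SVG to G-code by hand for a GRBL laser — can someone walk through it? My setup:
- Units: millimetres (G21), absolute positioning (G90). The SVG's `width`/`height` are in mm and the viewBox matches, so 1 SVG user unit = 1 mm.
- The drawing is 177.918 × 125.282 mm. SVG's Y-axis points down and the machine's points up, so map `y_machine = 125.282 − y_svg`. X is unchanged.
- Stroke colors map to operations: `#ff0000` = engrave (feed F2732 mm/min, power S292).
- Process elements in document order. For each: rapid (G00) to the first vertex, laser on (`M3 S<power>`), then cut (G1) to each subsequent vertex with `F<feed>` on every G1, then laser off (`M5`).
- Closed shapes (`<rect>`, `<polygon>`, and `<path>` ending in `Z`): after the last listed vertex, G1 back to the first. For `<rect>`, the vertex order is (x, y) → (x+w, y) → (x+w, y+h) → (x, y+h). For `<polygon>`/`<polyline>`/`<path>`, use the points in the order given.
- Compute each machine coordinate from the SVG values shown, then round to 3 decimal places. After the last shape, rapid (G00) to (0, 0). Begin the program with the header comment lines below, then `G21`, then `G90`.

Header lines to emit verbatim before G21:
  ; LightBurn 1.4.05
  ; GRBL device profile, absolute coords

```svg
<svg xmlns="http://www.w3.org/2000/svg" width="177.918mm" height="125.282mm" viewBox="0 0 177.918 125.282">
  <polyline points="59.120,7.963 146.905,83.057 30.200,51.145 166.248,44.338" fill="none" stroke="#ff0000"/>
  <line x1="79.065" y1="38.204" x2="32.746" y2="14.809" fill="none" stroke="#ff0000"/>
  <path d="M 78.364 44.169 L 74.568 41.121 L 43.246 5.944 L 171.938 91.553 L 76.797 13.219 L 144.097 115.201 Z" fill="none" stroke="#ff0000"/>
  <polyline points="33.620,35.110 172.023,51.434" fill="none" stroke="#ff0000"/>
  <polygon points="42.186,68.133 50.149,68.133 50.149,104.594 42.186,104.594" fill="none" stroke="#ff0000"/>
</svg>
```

1 u = 1 mm; y_m = 125.282 − y.

[1] `<polyline>` open polyline, #ff0000→engrave S292 F2732: (59.120,117.319) → (146.905,42.225) → (30.200,74.137) → (166.248,80.944)

[2] `<line>` line segment, #ff0000→engrave S292 F2732: (79.065,87.078) → (32.746,110.473)

[3] `<path>` closed polygon, #ff0000→engrave S292 F2732: (78.364,81.113) → (74.568,84.161) → (43.246,119.338) → (171.938,33.729) → (76.797,112.063) → (144.097,10.081) → (78.364,81.113) (closed)

[4] `<polyline>` line segment, #ff0000→engrave S292 F2732: (33.620,90.172) → (172.023,73.848)

[5] `<polygon>` rectangle, #ff0000→engrave S292 F2732: (42.186,57.149) → (50.149,57.149) → (50.149,20.688) → (42.186,20.688) → (42.186,57.149) (closed)

; LightBurn 1.4.05
; GRBL device profile, absolute coords
G21
G90
G00 X59.120 Y117.319
M3 S292
G1 X146.905 Y42.225 F2732
G1 X30.200 Y74.137 F2732
G1 X166.248 Y80.944 F2732
M5
G00 X79.065 Y87.078
M3 S292
G1 X32.746 Y110.473 F2732
M5
G00 X78.364 Y81.113
M3 S292
G1 X74.568 Y84.161 F2732
G1 X43.246 Y119.338 F2732
G1 X171.938 Y33.729 F2732
G1 X76.797 Y112.063 F2732
G1 X144.097 Y10.081 F2732
G1 X78.364 Y81.113 F2732
M5
G00 X33.620 Y90.172
M3 S292
G1 X172.023 Y73.848 F2732
M5
G00 X42.186 Y57.149
M3 S292
G1 X50.149 Y57.149 F2732
G1 X50.149 Y20.688 F2732
G1 X42.186 Y20.688 F2732
G1 X42.186 Y57.149 F2732
M5
G00 X0.000 Y0.000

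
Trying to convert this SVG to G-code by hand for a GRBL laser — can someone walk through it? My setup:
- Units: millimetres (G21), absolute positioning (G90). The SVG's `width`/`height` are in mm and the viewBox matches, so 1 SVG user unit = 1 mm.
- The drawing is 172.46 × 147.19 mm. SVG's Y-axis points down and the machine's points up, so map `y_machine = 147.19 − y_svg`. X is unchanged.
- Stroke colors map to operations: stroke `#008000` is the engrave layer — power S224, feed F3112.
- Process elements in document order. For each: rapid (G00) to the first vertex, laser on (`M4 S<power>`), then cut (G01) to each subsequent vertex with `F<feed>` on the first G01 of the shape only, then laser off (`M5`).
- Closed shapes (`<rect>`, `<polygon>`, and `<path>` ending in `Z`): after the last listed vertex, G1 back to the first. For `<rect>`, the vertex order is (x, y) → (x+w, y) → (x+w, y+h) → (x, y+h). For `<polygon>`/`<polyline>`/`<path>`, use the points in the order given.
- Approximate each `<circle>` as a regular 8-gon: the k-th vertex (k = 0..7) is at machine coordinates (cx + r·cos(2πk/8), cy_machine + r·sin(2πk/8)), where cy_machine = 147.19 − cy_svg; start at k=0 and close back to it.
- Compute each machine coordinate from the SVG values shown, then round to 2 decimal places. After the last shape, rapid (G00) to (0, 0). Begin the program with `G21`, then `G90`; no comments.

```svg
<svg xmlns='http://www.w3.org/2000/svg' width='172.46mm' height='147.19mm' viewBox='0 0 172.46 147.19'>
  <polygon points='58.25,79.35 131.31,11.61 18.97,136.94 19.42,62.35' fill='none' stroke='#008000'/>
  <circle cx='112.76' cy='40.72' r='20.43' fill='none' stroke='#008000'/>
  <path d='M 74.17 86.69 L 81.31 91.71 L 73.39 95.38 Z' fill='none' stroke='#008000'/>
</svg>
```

viewBox `0 0 172.46 147.19` with mm width/height → 1 unit = 1 mm. Flip: y_m = 147.19 − y_svg.

**Shape 1** — `<polygon>` closed polygon, stroke `#008000` → engrave (S224, F3112). Machine vertices: (58.25,67.84) → (131.31,135.58) → (18.97,10.25) → (19.42,84.84) → (58.25,67.84). Closed: final G1 returns to the first vertex.

**Shape 2** — `<circle>` circle, stroke `#008000` → engrave (S224, F3112). Machine vertices: (133.19,106.47) → (127.21,120.92) → (112.76,126.90) → (98.31,120.92) → (92.33,106.47) → (98.31,92.02) → (112.76,86.04) → (127.21,92.02) → (133.19,106.47). Closed: final G1 returns to the first vertex.

**Shape 3** — `<path>` regular polygon, stroke `#008000` → engrave (S224, F3112). Machine vertices: (74.17,60.50) → (81.31,55.48) → (73.39,51.81) → (74.17,60.50). Closed: final G1 returns to the first vertex.

G21
G90
G00 X58.25 Y67.84
M4 S224
G01 X131.31 Y135.58 F3112
G01 X18.97 Y10.25
G01 X19.42 Y84.84
G01 X58.25 Y67.84
M5
G00 X133.19 Y106.47
M4 S224
G01 X127.21 Y120.92 F3112
G01 X112.76 Y126.90
G01 X98.31 Y120.92
G01 X92.33 Y106.47
G01 X98.31 Y92.02
G01 X112.76 Y86.04
G01 X127.21 Y92.02
G01 X133.19 Y106.47
M5
G00 X74.17 Y60.50
M4 S224
G01 X81.31 Y55.48 F3112
G01 X73.39 Y51.81
G01 X74.17 Y60.50
M5
G00 X0.00 Y0.00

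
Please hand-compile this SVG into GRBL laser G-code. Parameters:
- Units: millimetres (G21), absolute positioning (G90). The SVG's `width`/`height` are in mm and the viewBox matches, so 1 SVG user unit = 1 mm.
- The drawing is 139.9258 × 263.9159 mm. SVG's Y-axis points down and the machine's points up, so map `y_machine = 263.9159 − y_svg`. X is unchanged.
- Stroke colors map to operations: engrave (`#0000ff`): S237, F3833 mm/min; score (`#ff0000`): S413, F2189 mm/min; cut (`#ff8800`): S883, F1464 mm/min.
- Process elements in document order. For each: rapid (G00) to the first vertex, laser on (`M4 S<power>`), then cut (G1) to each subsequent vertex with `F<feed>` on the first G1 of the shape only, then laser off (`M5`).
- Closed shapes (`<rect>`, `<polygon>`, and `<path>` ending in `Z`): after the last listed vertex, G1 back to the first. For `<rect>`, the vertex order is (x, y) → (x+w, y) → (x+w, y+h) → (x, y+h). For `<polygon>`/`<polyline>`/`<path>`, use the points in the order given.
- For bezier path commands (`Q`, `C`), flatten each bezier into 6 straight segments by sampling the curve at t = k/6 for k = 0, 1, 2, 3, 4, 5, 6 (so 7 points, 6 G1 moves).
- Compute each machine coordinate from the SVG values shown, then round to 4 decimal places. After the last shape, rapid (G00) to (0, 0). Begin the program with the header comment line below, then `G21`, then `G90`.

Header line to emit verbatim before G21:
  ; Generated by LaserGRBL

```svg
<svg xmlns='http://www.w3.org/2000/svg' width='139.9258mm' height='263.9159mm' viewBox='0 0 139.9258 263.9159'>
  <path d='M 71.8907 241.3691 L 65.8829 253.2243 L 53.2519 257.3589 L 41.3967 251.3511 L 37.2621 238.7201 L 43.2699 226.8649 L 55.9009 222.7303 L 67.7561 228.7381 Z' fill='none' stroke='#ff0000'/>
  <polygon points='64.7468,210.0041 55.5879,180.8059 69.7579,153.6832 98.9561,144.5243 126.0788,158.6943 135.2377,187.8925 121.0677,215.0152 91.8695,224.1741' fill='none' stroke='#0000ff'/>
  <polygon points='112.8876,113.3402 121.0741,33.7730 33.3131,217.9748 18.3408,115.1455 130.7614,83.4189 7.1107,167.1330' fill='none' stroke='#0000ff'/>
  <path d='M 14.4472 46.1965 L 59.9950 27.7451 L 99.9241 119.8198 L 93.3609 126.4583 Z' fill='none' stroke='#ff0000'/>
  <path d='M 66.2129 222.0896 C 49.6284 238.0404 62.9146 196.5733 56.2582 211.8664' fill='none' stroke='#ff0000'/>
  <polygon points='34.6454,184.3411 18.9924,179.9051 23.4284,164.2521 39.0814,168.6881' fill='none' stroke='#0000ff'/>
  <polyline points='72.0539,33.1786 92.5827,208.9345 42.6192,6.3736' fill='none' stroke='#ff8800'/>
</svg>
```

; Generated by LaserGRBL
G21
G90
G00 X71.8907 Y22.5468
M4 S413
G1 X65.8829 Y10.6916 F2189
G1 X53.2519 Y6.5570
G1 X41.3967 Y12.5648
G1 X37.2621 Y25.1958
G1 X43.2699 Y37.0510
G1 X55.9009 Y41.1856
G1 X67.7561 Y35.1778
G1 X71.8907 Y22.5468
M5
G00 X64.7468 Y53.9118
M4 S237
G1 X55.5879 Y83.1100 F3833
G1 X69.7579 Y110.2327
G1 X98.9561 Y119.3916
G1 X126.0788 Y105.2216
G1 X135.2377 Y76.0234
G1 X121.0677 Y48.9007
G1 X91.8695 Y39.7418
G1 X64.7468 Y53.9118
M5
G00 X112.8876 Y150.5757
M4 S237
G1 X121.0741 Y230.1429 F3833
G1 X33.3131 Y45.9411
G1 X18.3408 Y148.7704
G1 X130.7614 Y180.4970
G1 X7.1107 Y96.7829
G1 X112.8876 Y150.5757
M5
G00 X14.4472 Y217.7194
M4 S413
G1 X59.9950 Y236.1708 F2189
G1 X99.9241 Y144.0961
G1 X93.3609 Y137.4576
G1 X14.4472 Y217.7194
M5
G00 X66.2129 Y41.8263
M4 S413
G1 X60.1793 Y38.1071 F2189
G1 X57.7404 Y40.7860
G1 X57.5125 Y46.6913
G1 X58.1120 Y52.6514
G1 X58.1551 Y55.4946
G1 X56.2582 Y52.0495
M5
G00 X34.6454 Y79.5748
M4 S237
G1 X18.9924 Y84.0108 F3833
G1 X23.4284 Y99.6638
G1 X39.0814 Y95.2278
G1 X34.6454 Y79.5748
M5
G00 X72.0539 Y230.7373
M4 S883
G1 X92.5827 Y54.9814 F1464
G1 X42.6192 Y257.5423
M5
G00 X0.0000 Y0.0000

1 u = 1 mm; y_m = 263.9159 − y.

[1] `<path>` regular polygon, #ff0000→score S413 F2189: (71.8907,22.5468) → (65.8829,10.6916) → (53.2519,6.5570) → (41.3967,12.5648) → (37.2621,25.1958) → (43.2699,37.0510) → (55.9009,41.1856) → (67.7561,35.1778) → (71.8907,22.5468) (closed)

[2] `<polygon>` regular polygon, #0000ff→engrave S237 F3833: (64.7468,53.9118) → (55.5879,83.1100) → (69.7579,110.2327) → (98.9561,119.3916) → (126.0788,105.2216) → (135.2377,76.0234) → (121.0677,48.9007) → (91.8695,39.7418) → (64.7468,53.9118) (closed)

[3] `<polygon>` closed polygon, #0000ff→engrave S237 F3833: (112.8876,150.5757) → (121.0741,230.1429) → (33.3131,45.9411) → (18.3408,148.7704) → (130.7614,180.4970) → (7.1107,96.7829) → (112.8876,150.5757) (closed)

[4] `<path>` closed polygon, #ff0000→score S413 F2189: (14.4472,217.7194) → (59.9950,236.1708) → (99.9241,144.0961) → (93.3609,137.4576) → (14.4472,217.7194) (closed)

[5] `<path>` cubic bezier, #ff0000→score S413 F2189: (66.2129,41.8263) → (60.1793,38.1071) → (57.7404,40.7860) → (57.5125,46.6913) → (58.1120,52.6514) → (58.1551,55.4946) → (56.2582,52.0495)

[6] `<polygon>` regular polygon, #0000ff→engrave S237 F3833: (34.6454,79.5748) → (18.9924,84.0108) → (23.4284,99.6638) → (39.0814,95.2278) → (34.6454,79.5748) (closed)

[7] `<polyline>` open polyline, #ff8800→cut S883 F1464: (72.0539,230.7373) → (92.5827,54.9814) → (42.6192,257.5423)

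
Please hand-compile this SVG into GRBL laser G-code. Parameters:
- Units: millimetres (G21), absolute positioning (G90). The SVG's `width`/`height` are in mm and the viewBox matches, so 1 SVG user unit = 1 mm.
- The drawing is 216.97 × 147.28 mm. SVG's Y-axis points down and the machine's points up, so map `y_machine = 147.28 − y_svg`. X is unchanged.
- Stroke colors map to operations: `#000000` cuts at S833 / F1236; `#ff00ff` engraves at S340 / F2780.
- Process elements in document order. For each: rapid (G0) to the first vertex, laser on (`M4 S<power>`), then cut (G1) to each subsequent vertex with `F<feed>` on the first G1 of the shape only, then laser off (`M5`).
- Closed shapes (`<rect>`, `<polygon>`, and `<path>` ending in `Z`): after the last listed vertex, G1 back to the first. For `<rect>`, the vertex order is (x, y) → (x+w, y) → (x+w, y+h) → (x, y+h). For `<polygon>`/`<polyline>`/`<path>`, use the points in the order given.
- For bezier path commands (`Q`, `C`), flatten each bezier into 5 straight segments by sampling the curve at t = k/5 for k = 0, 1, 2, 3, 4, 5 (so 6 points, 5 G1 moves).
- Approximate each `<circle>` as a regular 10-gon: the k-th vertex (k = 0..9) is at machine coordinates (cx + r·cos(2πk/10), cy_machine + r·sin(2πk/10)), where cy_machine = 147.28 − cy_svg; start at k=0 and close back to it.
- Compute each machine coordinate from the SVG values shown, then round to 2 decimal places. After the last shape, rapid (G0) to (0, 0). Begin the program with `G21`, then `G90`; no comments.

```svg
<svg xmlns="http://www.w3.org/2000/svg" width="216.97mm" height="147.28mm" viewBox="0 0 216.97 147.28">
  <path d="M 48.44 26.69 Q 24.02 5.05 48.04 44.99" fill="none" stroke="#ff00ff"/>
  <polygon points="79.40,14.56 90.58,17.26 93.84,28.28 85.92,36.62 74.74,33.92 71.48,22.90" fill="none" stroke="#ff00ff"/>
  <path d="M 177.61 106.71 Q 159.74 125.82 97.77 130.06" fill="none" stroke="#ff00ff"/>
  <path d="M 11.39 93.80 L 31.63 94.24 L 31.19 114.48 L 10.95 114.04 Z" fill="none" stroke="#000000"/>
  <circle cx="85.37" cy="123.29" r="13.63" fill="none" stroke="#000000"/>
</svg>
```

G21
G90
G0 X48.44 Y120.59
M4 S340
G1 X40.61 Y126.78 F2780
G1 X36.65 Y128.05
G1 X36.57 Y124.39
G1 X40.37 Y115.80
G1 X48.04 Y102.29
M5
G0 X79.40 Y132.72
M4 S340
G1 X90.58 Y130.02 F2780
G1 X93.84 Y119.00
G1 X85.92 Y110.66
G1 X74.74 Y113.36
G1 X71.48 Y124.38
G1 X79.40 Y132.72
M5
G0 X177.61 Y40.57
M4 S340
G1 X168.70 Y33.52 F2780
G1 X156.26 Y27.66
G1 X140.29 Y22.99
G1 X120.79 Y19.51
G1 X97.77 Y17.22
M5
G0 X11.39 Y53.48
M4 S833
G1 X31.63 Y53.04 F1236
G1 X31.19 Y32.80
G1 X10.95 Y33.24
G1 X11.39 Y53.48
M5
G0 X99.00 Y23.99
M4 S833
G1 X96.40 Y32.00 F1236
G1 X89.58 Y36.95
G1 X81.16 Y36.95
G1 X74.34 Y32.00
G1 X71.74 Y23.99
G1 X74.34 Y15.98
G1 X81.16 Y11.03
G1 X89.58 Y11.03
G1 X96.40 Y15.98
G1 X99.00 Y23.99
M5
G0 X0.00 Y0.00

Since the viewBox matches the mm dimensions, user units are millimetres directly. The only transform is the Y-flip y_m = 147.28 − y_svg.

Shape 1 is a quadratic bezier drawn with `<path>`. Its stroke #ff00ff means engrave at S340, F2780. After flipping Y the toolpath is (48.44,120.59) → (40.61,126.78) → (36.65,128.05) → (36.57,124.39) → (40.37,115.80) → (48.04,102.29).

Shape 2 is a regular polygon drawn with `<polygon>`. Its stroke #ff00ff means engrave at S340, F2780. After flipping Y the toolpath is (79.40,132.72) → (90.58,130.02) → (93.84,119.00) → (85.92,110.66) → (74.74,113.36) → (71.48,124.38) → (79.40,132.72), returning to the start.

Shape 3 is a quadratic bezier drawn with `<path>`. Its stroke #ff00ff means engrave at S340, F2780. After flipping Y the toolpath is (177.61,40.57) → (168.70,33.52) → (156.26,27.66) → (140.29,22.99) → (120.79,19.51) → (97.77,17.22).

Shape 4 is a regular polygon drawn with `<path>`. Its stroke #000000 means cut at S833, F1236. After flipping Y the toolpath is (11.39,53.48) → (31.63,53.04) → (31.19,32.80) → (10.95,33.24) → (11.39,53.48), returning to the start.

Shape 5 is a circle drawn with `<circle>`. Its stroke #000000 means cut at S833, F1236. After flipping Y the toolpath is (99.00,23.99) → (96.40,32.00) → (89.58,36.95) → (81.16,36.95) → (74.34,32.00) → (71.74,23.99) → (74.34,15.98) → (81.16,11.03) → (89.58,11.03) → (96.40,15.98) → (99.00,23.99), returning to the start.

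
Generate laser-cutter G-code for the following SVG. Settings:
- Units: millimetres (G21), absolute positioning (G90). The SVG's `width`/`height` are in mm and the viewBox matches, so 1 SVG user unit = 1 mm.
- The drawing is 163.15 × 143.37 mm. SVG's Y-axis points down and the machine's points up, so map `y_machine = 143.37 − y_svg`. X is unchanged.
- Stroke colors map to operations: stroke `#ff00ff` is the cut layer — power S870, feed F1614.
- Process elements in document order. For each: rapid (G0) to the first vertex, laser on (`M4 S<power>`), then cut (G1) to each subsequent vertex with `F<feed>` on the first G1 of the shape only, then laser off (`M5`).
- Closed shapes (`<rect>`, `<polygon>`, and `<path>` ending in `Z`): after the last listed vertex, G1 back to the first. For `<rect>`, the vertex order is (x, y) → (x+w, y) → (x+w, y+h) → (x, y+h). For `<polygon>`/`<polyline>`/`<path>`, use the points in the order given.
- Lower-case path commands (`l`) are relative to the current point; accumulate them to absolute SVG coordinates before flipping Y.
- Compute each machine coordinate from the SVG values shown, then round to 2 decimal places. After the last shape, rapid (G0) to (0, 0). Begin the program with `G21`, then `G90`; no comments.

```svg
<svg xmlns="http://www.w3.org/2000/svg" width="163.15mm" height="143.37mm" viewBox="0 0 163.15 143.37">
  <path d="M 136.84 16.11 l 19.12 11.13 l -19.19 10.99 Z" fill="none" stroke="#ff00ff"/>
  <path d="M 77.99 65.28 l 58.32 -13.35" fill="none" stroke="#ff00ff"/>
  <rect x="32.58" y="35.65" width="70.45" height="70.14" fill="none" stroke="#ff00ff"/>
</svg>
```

G21
G90
G0 X136.84 Y127.26
M4 S870
G1 X155.96 Y116.13 F1614
G1 X136.77 Y105.14
G1 X136.84 Y127.26
M5
G0 X77.99 Y78.09
M4 S870
G1 X136.31 Y91.44 F1614
M5
G0 X32.58 Y107.72
M4 S870
G1 X103.03 Y107.72 F1614
G1 X103.03 Y37.58
G1 X32.58 Y37.58
G1 X32.58 Y107.72
M5
G0 X0.00 Y0.00

Since the viewBox matches the mm dimensions, user units are millimetres directly. The only transform is the Y-flip y_m = 143.37 − y_svg.

Shape 1 is a regular polygon drawn with `<path>`. Its stroke #ff00ff means cut at S870, F1614. After flipping Y the toolpath is (136.84,127.26) → (155.96,116.13) → (136.77,105.14) → (136.84,127.26), returning to the start.

Shape 2 is a line segment drawn with `<path>`. Its stroke #ff00ff means cut at S870, F1614. After flipping Y the toolpath is (77.99,78.09) → (136.31,91.44).

Shape 3 is a rectangle drawn with `<rect>`. Its stroke #ff00ff means cut at S870, F1614. After flipping Y the toolpath is (32.58,107.72) → (103.03,107.72) → (103.03,37.58) → (32.58,37.58) → (32.58,107.72), returning to the start.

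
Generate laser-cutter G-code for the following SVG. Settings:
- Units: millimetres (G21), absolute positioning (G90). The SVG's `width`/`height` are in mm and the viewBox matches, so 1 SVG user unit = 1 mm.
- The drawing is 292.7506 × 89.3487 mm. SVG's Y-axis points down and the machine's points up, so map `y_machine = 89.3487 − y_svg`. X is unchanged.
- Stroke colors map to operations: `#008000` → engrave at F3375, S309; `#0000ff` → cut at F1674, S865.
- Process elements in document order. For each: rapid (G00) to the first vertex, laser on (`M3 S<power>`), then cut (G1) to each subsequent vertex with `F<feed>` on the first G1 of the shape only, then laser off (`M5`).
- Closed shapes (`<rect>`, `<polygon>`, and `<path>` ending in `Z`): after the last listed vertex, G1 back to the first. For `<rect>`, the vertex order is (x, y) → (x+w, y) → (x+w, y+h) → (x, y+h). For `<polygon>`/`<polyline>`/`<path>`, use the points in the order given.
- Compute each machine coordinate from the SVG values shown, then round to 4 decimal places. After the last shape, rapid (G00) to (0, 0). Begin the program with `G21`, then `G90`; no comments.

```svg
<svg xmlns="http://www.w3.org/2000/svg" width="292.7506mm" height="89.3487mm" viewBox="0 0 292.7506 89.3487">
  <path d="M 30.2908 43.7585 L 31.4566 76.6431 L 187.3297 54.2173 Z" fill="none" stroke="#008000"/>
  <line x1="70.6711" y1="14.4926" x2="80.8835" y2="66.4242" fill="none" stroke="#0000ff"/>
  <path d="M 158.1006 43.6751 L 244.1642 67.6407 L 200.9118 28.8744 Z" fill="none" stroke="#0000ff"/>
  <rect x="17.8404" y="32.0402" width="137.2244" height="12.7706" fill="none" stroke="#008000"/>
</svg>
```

viewBox `0 0 292.7506 89.3487` with mm width/height → 1 unit = 1 mm. Flip: y_m = 89.3487 − y_svg.

**Shape 1** — `<path>` closed polygon, stroke `#008000` → engrave (S309, F3375). Machine vertices: (30.2908,45.5902) → (31.4566,12.7056) → (187.3297,35.1314) → (30.2908,45.5902). Closed: final G1 returns to the first vertex.

**Shape 2** — `<line>` line segment, stroke `#0000ff` → cut (S865, F1674). Machine vertices: (70.6711,74.8561) → (80.8835,22.9245). Open path.

**Shape 3** — `<path>` closed polygon, stroke `#0000ff` → cut (S865, F1674). Machine vertices: (158.1006,45.6736) → (244.1642,21.7080) → (200.9118,60.4743) → (158.1006,45.6736). Closed: final G1 returns to the first vertex.

**Shape 4** — `<rect>` rectangle, stroke `#008000` → engrave (S309, F3375). Machine vertices: (17.8404,57.3085) → (155.0648,57.3085) → (155.0648,44.5379) → (17.8404,44.5379) → (17.8404,57.3085). Closed: final G1 returns to the first vertex.

G21
G90
G00 X30.2908 Y45.5902
M3 S309
G1 X31.4566 Y12.7056 F3375
G1 X187.3297 Y35.1314
G1 X30.2908 Y45.5902
M5
G00 X70.6711 Y74.8561
M3 S865
G1 X80.8835 Y22.9245 F1674
M5
G00 X158.1006 Y45.6736
M3 S865
G1 X244.1642 Y21.7080 F1674
G1 X200.9118 Y60.4743
G1 X158.1006 Y45.6736
M5
G00 X17.8404 Y57.3085
M3 S309
G1 X155.0648 Y57.3085 F3375
G1 X155.0648 Y44.5379
G1 X17.8404 Y44.5379
G1 X17.8404 Y57.3085
M5
G00 X0.0000 Y0.0000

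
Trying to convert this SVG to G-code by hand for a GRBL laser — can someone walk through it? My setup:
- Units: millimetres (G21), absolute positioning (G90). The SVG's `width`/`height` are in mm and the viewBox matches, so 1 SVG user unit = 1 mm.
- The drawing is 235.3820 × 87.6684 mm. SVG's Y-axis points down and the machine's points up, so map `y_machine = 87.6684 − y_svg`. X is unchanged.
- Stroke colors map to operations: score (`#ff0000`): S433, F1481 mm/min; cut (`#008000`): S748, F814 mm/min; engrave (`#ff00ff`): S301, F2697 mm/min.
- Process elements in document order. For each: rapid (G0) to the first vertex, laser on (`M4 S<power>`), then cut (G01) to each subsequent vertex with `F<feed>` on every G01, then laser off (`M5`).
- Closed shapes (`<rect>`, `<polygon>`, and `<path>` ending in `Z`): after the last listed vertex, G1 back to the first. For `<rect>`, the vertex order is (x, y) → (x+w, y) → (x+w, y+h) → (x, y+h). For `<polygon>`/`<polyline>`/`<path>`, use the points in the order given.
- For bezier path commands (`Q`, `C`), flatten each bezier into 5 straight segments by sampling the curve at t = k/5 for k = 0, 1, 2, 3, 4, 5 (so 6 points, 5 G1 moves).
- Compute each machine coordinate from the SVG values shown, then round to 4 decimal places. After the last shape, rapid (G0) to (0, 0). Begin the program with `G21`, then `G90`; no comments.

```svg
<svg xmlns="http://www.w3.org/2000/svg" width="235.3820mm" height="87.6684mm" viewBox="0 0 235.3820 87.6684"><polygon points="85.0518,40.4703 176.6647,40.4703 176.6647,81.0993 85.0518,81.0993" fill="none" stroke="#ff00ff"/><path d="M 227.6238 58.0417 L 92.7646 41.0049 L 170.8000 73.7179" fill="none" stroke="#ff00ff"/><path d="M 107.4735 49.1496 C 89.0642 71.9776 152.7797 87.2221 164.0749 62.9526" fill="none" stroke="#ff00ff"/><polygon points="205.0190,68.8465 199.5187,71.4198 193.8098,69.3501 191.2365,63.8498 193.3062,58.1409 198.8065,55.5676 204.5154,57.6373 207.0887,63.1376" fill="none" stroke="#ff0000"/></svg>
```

1 u = 1 mm; y_m = 87.6684 − y.

[1] `<polygon>` rectangle, #ff00ff→engrave S301 F2697: (85.0518,47.1981) → (176.6647,47.1981) → (176.6647,6.5691) → (85.0518,6.5691) → (85.0518,47.1981) (closed)

[2] `<path>` open polyline, #ff00ff→engrave S301 F2697: (227.6238,29.6267) → (92.7646,46.6635) → (170.8000,13.9505)

[3] `<path>` cubic bezier, #ff00ff→engrave S301 F2697: (107.4735,38.5188) → (105.2065,25.9875) → (116.1914,16.8088) → (133.9698,12.5156) → (152.0837,14.6403) → (164.0749,24.7158)

[4] `<polygon>` regular polygon, #ff0000→score S433 F1481: (205.0190,18.8219) → (199.5187,16.2486) → (193.8098,18.3183) → (191.2365,23.8186) → (193.3062,29.5275) → (198.8065,32.1008) → (204.5154,30.0311) → (207.0887,24.5308) → (205.0190,18.8219) (closed)

G21
G90
G0 X85.0518 Y47.1981
M4 S301
G01 X176.6647 Y47.1981 F2697
G01 X176.6647 Y6.5691 F2697
G01 X85.0518 Y6.5691 F2697
G01 X85.0518 Y47.1981 F2697
M5
G0 X227.6238 Y29.6267
M4 S301
G01 X92.7646 Y46.6635 F2697
G01 X170.8000 Y13.9505 F2697
M5
G0 X107.4735 Y38.5188
M4 S301
G01 X105.2065 Y25.9875 F2697
G01 X116.1914 Y16.8088 F2697
G01 X133.9698 Y12.5156 F2697
G01 X152.0837 Y14.6403 F2697
G01 X164.0749 Y24.7158 F2697
M5
G0 X205.0190 Y18.8219
M4 S433
G01 X199.5187 Y16.2486 F1481
G01 X193.8098 Y18.3183 F1481
G01 X191.2365 Y23.8186 F1481
G01 X193.3062 Y29.5275 F1481
G01 X198.8065 Y32.1008 F1481
G01 X204.5154 Y30.0311 F1481
G01 X207.0887 Y24.5308 F1481
G01 X205.0190 Y18.8219 F1481
M5
G0 X0.0000 Y0.0000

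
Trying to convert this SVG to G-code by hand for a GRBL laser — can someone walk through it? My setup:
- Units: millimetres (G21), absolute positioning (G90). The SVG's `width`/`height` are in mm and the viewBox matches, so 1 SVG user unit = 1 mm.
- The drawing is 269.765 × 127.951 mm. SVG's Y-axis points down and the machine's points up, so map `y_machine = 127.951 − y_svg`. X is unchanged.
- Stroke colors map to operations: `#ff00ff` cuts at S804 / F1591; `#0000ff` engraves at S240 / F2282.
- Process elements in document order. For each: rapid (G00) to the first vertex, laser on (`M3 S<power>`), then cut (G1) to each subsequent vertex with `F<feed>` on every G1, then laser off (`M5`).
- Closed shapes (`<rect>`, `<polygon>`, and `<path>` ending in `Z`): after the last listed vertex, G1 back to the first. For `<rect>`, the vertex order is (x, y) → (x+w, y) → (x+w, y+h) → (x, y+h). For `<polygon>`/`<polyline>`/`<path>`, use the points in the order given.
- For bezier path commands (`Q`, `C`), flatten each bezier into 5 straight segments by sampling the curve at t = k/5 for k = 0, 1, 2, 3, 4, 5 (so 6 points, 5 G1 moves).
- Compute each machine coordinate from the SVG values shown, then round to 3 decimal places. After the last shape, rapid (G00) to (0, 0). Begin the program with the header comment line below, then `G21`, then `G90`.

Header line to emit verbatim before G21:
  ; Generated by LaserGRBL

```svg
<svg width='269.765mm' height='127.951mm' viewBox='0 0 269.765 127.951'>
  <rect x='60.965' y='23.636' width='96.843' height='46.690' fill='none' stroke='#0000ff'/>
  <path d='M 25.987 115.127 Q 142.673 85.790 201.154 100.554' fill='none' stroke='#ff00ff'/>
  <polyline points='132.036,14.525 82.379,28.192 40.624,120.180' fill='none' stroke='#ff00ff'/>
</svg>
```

; Generated by LaserGRBL
G21
G90
G00 X60.965 Y104.315
M3 S240
G1 X157.808 Y104.315 F2282
G1 X157.808 Y57.625 F2282
G1 X60.965 Y57.625 F2282
G1 X60.965 Y104.315 F2282
M5
G00 X25.987 Y12.824
M3 S804
G1 X70.333 Y22.795 F1591
G1 X110.023 Y29.237 F1591
G1 X145.056 Y32.152 F1591
G1 X175.433 Y31.539 F1591
G1 X201.154 Y27.397 F1591
M5
G00 X132.036 Y113.426
M3 S804
G1 X82.379 Y99.759 F1591
G1 X40.624 Y7.771 F1591
M5
G00 X0.000 Y0.000

viewBox `0 0 269.765 127.951` with mm width/height → 1 unit = 1 mm. Flip: y_m = 127.951 − y_svg.

**Shape 1** — `<rect>` rectangle, stroke `#0000ff` → engrave (S240, F2282). Machine vertices: (60.965,104.315) → (157.808,104.315) → (157.808,57.625) → (60.965,57.625) → (60.965,104.315). Closed: final G1 returns to the first vertex.

**Shape 2** — `<path>` quadratic bezier, stroke `#ff00ff` → cut (S804, F1591). Control points (SVG): P0=(25.987,115.127), P1=(142.673,85.790), P2=(201.154,100.554); sampled at t=k/5. Machine vertices: (25.987,12.824) → (70.333,22.795) → (110.023,29.237) → (145.056,32.152) → (175.433,31.539) → (201.154,27.397). Open path.

**Shape 3** — `<polyline>` open polyline, stroke `#ff00ff` → cut (S804, F1591). Machine vertices: (132.036,113.426) → (82.379,99.759) → (40.624,7.771). Open path.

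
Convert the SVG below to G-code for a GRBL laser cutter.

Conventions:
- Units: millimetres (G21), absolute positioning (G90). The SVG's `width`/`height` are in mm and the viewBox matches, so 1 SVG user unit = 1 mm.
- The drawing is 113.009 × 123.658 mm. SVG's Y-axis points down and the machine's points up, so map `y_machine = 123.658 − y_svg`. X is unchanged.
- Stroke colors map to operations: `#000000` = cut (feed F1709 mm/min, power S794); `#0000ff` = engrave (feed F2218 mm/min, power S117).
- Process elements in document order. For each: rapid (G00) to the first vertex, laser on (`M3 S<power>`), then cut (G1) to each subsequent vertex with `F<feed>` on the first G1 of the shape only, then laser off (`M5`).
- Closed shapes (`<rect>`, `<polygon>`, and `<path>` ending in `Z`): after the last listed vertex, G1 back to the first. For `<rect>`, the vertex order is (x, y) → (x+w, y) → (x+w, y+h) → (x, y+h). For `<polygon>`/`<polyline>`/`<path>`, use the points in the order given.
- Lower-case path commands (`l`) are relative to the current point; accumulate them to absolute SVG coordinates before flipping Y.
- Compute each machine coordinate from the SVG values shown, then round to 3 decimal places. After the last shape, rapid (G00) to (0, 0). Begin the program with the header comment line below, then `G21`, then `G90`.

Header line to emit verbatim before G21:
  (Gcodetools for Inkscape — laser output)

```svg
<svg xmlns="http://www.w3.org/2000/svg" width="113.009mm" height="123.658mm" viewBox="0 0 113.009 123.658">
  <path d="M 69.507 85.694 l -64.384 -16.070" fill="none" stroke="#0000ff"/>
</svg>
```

(Gcodetools for Inkscape — laser output)
G21
G90
G00 X69.507 Y37.964
M3 S117
G1 X5.123 Y54.034 F2218
M5
G00 X0.000 Y0.000

1 u = 1 mm; y_m = 123.658 − y.

[1] `<path>` line segment, #0000ff→engrave S117 F2218: (69.507,37.964) → (5.123,54.034)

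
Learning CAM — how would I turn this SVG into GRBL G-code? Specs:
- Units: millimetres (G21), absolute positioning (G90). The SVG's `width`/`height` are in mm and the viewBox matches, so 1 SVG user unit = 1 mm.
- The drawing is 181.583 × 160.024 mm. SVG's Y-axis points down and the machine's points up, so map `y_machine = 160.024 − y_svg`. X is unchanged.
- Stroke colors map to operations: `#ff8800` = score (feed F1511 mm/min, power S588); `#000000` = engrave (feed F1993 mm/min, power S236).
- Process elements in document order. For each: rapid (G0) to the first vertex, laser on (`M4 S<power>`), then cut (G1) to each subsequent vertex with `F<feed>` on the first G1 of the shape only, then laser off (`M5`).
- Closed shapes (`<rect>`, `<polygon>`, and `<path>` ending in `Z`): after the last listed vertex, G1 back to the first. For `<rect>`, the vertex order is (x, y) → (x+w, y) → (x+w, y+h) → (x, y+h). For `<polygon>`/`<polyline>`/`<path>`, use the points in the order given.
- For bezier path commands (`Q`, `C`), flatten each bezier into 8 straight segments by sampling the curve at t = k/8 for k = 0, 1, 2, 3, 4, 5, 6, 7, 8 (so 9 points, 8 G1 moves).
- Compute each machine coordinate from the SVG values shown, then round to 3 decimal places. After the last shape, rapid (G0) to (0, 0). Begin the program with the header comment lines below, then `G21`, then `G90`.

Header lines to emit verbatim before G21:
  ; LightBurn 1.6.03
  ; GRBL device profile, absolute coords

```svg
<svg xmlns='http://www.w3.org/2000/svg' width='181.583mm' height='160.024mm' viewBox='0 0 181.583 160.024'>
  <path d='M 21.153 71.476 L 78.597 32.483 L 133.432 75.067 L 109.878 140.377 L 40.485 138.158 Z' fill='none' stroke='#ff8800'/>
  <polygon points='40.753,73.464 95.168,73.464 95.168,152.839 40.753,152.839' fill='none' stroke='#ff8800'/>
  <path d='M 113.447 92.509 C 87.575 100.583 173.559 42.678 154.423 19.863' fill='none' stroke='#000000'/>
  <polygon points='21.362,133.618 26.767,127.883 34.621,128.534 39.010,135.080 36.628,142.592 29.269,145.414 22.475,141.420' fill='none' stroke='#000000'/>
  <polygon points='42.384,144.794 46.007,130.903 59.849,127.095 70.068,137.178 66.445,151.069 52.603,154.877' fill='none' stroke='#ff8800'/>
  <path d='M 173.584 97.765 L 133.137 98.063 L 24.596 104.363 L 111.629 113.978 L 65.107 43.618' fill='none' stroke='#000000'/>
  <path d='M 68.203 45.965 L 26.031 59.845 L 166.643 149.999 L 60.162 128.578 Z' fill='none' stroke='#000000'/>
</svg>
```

1 u = 1 mm; y_m = 160.024 − y.

[1] `<path>` regular polygon, #ff8800→score S588 F1511: (21.153,88.548) → (78.597,127.541) → (133.432,84.957) → (109.878,19.647) → (40.485,21.866) → (21.153,88.548) (closed)

[2] `<polygon>` rectangle, #ff8800→score S588 F1511: (40.753,86.560) → (95.168,86.560) → (95.168,7.185) → (40.753,7.185) → (40.753,86.560) (closed)

[3] `<path>` cubic bezier, #000000→engrave S236 F1993: (113.447,67.515) → (108.564,67.383) → (111.626,72.251) → (120.088,80.937) → (131.409,92.255) → (143.046,105.020) → (152.455,118.050) → (157.095,130.158) → (154.423,140.161)

[4] `<polygon>` regular polygon, #000000→engrave S236 F1993: (21.362,26.406) → (26.767,32.141) → (34.621,31.490) → (39.010,24.944) → (36.628,17.432) → (29.269,14.610) → (22.475,18.604) → (21.362,26.406) (closed)

[5] `<polygon>` regular polygon, #ff8800→score S588 F1511: (42.384,15.230) → (46.007,29.121) → (59.849,32.929) → (70.068,22.846) → (66.445,8.955) → (52.603,5.147) → (42.384,15.230) (closed)

[6] `<path>` open polyline, #000000→engrave S236 F1993: (173.584,62.259) → (133.137,61.961) → (24.596,55.661) → (111.629,46.046) → (65.107,116.406)

[7] `<path>` closed polygon, #000000→engrave S236 F1993: (68.203,114.059) → (26.031,100.179) → (166.643,10.025) → (60.162,31.446) → (68.203,114.059) (closed)

; LightBurn 1.6.03
; GRBL device profile, absolute coords
G21
G90
G0 X21.153 Y88.548
M4 S588
G1 X78.597 Y127.541 F1511
G1 X133.432 Y84.957
G1 X109.878 Y19.647
G1 X40.485 Y21.866
G1 X21.153 Y88.548
M5
G0 X40.753 Y86.560
M4 S588
G1 X95.168 Y86.560 F1511
G1 X95.168 Y7.185
G1 X40.753 Y7.185
G1 X40.753 Y86.560
M5
G0 X113.447 Y67.515
M4 S236
G1 X108.564 Y67.383 F1993
G1 X111.626 Y72.251
G1 X120.088 Y80.937
G1 X131.409 Y92.255
G1 X143.046 Y105.020
G1 X152.455 Y118.050
G1 X157.095 Y130.158
G1 X154.423 Y140.161
M5
G0 X21.362 Y26.406
M4 S236
G1 X26.767 Y32.141 F1993
G1 X34.621 Y31.490
G1 X39.010 Y24.944
G1 X36.628 Y17.432
G1 X29.269 Y14.610
G1 X22.475 Y18.604
G1 X21.362 Y26.406
M5
G0 X42.384 Y15.230
M4 S588
G1 X46.007 Y29.121 F1511
G1 X59.849 Y32.929
G1 X70.068 Y22.846
G1 X66.445 Y8.955
G1 X52.603 Y5.147
G1 X42.384 Y15.230
M5
G0 X173.584 Y62.259
M4 S236
G1 X133.137 Y61.961 F1993
G1 X24.596 Y55.661
G1 X111.629 Y46.046
G1 X65.107 Y116.406
M5
G0 X68.203 Y114.059
M4 S236
G1 X26.031 Y100.179 F1993
G1 X166.643 Y10.025
G1 X60.162 Y31.446
G1 X68.203 Y114.059
M5
G0 X0.000 Y0.000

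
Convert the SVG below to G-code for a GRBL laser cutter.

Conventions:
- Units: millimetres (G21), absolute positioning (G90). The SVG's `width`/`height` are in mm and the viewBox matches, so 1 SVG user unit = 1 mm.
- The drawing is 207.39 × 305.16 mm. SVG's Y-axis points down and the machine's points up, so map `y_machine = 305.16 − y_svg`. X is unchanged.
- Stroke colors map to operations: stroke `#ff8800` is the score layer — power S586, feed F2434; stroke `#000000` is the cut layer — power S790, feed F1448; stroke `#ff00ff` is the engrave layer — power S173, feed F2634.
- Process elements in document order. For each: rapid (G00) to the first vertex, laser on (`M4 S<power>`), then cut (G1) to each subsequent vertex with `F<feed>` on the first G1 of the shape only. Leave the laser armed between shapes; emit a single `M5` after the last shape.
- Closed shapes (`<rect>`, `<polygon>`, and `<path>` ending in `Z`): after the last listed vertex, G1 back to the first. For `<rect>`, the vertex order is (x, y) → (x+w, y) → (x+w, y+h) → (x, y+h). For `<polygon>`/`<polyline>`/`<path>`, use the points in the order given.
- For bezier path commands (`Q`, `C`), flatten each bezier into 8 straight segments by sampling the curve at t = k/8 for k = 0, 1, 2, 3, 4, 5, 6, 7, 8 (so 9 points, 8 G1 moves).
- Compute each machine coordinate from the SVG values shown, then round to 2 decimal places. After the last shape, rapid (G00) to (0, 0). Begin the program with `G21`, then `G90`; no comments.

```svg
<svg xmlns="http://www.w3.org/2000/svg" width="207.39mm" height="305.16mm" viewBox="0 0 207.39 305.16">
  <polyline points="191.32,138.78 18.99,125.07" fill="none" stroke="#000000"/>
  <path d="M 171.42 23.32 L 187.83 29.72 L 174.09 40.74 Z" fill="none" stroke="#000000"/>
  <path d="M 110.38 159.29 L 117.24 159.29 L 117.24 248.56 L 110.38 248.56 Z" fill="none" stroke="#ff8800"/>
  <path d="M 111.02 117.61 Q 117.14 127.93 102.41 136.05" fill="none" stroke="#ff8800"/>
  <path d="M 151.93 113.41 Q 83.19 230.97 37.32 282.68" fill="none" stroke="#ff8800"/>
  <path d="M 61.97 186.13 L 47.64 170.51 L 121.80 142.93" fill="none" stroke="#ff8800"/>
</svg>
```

viewBox `0 0 207.39 305.16` with mm width/height → 1 unit = 1 mm. Flip: y_m = 305.16 − y_svg.

**Shape 1** — `<polyline>` line segment, stroke `#000000` → cut (S790, F1448). Machine vertices: (191.32,166.38) → (18.99,180.09). Open path.

**Shape 2** — `<path>` regular polygon, stroke `#000000` → cut (S790, F1448). Machine vertices: (171.42,281.84) → (187.83,275.44) → (174.09,264.42) → (171.42,281.84). Closed: final G1 returns to the first vertex.

**Shape 3** — `<path>` rectangle, stroke `#ff8800` → score (S586, F2434). Machine vertices: (110.38,145.87) → (117.24,145.87) → (117.24,56.60) → (110.38,56.60) → (110.38,145.87). Closed: final G1 returns to the first vertex.

**Shape 4** — `<path>` quadratic bezier, stroke `#ff8800` → score (S586, F2434). Control points (SVG): P0=(111.02,117.61), P1=(117.14,127.93), P2=(102.41,136.05); sampled at t=k/8. Machine vertices: (111.02,187.55) → (112.22,185.00) → (112.78,182.53) → (112.68,180.12) → (111.93,177.78) → (110.53,175.51) → (108.47,173.31) → (105.77,171.17) → (102.41,169.11). Open path.

**Shape 5** — `<path>` quadratic bezier, stroke `#ff8800` → score (S586, F2434). Control points (SVG): P0=(151.93,113.41), P1=(83.19,230.97), P2=(37.32,282.68); sampled at t=k/8. Machine vertices: (151.93,191.75) → (135.10,163.39) → (118.99,137.09) → (103.59,112.84) → (88.91,90.65) → (74.94,70.52) → (61.68,52.45) → (49.14,36.44) → (37.32,22.48). Open path.

**Shape 6** — `<path>` open polyline, stroke `#ff8800` → score (S586, F2434). Machine vertices: (61.97,119.03) → (47.64,134.65) → (121.80,162.23). Open path.

G21
G90
G00 X191.32 Y166.38
M4 S790
G1 X18.99 Y180.09 F1448
G00 X171.42 Y281.84
M4 S790
G1 X187.83 Y275.44 F1448
G1 X174.09 Y264.42
G1 X171.42 Y281.84
G00 X110.38 Y145.87
M4 S586
G1 X117.24 Y145.87 F2434
G1 X117.24 Y56.60
G1 X110.38 Y56.60
G1 X110.38 Y145.87
G00 X111.02 Y187.55
M4 S586
G1 X112.22 Y185.00 F2434
G1 X112.78 Y182.53
G1 X112.68 Y180.12
G1 X111.93 Y177.78
G1 X110.53 Y175.51
G1 X108.47 Y173.31
G1 X105.77 Y171.17
G1 X102.41 Y169.11
G00 X151.93 Y191.75
M4 S586
G1 X135.10 Y163.39 F2434
G1 X118.99 Y137.09
G1 X103.59 Y112.84
G1 X88.91 Y90.65
G1 X74.94 Y70.52
G1 X61.68 Y52.45
G1 X49.14 Y36.44
G1 X37.32 Y22.48
G00 X61.97 Y119.03
M4 S586
G1 X47.64 Y134.65 F2434
G1 X121.80 Y162.23
M5
G00 X0.00 Y0.00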